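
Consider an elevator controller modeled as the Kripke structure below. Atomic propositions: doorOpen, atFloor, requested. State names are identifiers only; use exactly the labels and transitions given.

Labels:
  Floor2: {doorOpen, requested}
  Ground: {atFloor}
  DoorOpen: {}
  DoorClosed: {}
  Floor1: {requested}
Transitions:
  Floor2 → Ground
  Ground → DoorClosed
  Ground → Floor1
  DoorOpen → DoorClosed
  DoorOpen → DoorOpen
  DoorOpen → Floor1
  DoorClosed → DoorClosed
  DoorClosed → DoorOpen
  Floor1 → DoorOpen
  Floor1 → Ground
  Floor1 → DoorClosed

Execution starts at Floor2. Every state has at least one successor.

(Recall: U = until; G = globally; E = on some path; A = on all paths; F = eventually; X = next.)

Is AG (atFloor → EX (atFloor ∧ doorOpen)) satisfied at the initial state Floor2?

Violated

States satisfying atFloor → EX (atFloor ∧ doorOpen): {Floor2, DoorOpen, DoorClosed, Floor1}.
States satisfying AG (atFloor → EX (atFloor ∧ doorOpen)): ∅.
Ground is reachable from Floor2 and violates atFloor → EX (atFloor ∧ doorOpen), so AG fails at Floor2.
Floor2 ∉ Sat(AG (atFloor → EX (atFloor ∧ doorOpen))).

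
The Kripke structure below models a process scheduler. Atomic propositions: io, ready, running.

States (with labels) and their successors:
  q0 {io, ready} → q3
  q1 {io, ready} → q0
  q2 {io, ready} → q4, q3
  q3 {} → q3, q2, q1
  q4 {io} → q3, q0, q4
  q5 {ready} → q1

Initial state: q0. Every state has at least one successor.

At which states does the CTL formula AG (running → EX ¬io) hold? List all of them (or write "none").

States satisfying running → EX ¬io: {q0, q1, q2, q3, q4, q5}.
States satisfying AG (running → EX ¬io): {q0, q1, q2, q3, q4, q5}.

{q0, q1, q2, q3, q4, q5}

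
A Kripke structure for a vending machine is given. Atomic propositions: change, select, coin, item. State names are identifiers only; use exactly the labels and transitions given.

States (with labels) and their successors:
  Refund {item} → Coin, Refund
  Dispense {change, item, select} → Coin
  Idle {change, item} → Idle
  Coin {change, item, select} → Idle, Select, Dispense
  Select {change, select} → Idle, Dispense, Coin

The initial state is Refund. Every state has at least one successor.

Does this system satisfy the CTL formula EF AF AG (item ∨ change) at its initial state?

Satisfied

States satisfying AF AG (item ∨ change): {Refund, Dispense, Idle, Coin, Select}.
States satisfying EF AF AG (item ∨ change): {Refund, Dispense, Idle, Coin, Select}.
Some path from Refund reaches a state where AF AG (item ∨ change) holds.
Refund ∈ Sat(EF AF AG (item ∨ change)).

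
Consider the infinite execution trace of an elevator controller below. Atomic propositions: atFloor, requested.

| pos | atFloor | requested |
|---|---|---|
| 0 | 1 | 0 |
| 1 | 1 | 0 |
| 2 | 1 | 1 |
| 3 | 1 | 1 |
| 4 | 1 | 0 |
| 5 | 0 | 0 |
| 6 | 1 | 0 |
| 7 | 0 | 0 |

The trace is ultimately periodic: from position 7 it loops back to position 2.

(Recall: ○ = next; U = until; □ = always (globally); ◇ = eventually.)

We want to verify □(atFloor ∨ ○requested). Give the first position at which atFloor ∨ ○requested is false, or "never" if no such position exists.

5

Check atFloor ∨ ○requested at each position in order: 0 ✓, 1 ✓, 2 ✓, 3 ✓, 4 ✓.
At position 5 the labels are {} and the next position 6 has {atFloor}, so atFloor ∨ ○requested is false there. This is the first violation.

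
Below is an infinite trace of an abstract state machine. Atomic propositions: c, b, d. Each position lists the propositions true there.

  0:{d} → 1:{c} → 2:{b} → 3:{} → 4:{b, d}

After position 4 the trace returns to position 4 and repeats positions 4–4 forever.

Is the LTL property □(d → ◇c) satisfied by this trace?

d → ◇c must hold at every position from 0 onward. It fails at position 4, so □(d → ◇c) is false.
Positions where d holds: 0, 4.
Check ◇c at each: 0→ok, 4→fails.

No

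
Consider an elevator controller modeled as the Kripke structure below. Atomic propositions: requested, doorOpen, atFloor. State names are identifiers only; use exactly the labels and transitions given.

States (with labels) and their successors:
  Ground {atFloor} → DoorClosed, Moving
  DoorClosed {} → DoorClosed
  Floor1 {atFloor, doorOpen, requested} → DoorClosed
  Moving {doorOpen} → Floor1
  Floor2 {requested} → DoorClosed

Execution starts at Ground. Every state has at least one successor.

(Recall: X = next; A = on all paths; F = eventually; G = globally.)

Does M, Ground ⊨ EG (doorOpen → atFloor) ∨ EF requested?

Satisfied

States satisfying doorOpen → atFloor: {Ground, DoorClosed, Floor1, Floor2}.
States satisfying EG (doorOpen → atFloor): {Ground, DoorClosed, Floor1, Floor2}.
States satisfying requested: {Floor1, Floor2}.
States satisfying EF requested: {Ground, Floor1, Moving, Floor2}.
States satisfying EG (doorOpen → atFloor) ∨ EF requested: {Ground, DoorClosed, Floor1, Moving, Floor2}.
Ground ∈ Sat(EG (doorOpen → atFloor) ∨ EF requested).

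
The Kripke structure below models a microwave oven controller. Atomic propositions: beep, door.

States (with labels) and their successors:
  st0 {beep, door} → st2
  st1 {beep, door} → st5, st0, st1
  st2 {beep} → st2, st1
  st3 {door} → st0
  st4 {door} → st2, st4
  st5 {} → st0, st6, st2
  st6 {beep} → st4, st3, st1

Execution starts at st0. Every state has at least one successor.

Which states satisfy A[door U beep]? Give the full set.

States satisfying door: {st0, st1, st3, st4}.
States satisfying beep: {st0, st1, st2, st6}.
States satisfying A[door U beep]: {st0, st1, st2, st3, st6}.

{st0, st1, st2, st3, st6}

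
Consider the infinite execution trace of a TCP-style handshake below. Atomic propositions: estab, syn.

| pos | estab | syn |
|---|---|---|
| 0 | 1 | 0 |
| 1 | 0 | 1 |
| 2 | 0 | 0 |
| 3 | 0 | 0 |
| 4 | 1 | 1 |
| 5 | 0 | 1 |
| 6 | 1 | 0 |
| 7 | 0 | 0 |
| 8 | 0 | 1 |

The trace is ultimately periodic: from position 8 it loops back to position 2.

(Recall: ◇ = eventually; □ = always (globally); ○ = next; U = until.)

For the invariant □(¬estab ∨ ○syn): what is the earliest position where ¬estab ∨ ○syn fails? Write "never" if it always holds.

6

Check ¬estab ∨ ○syn at each position in order: 0 ✓, 1 ✓, 2 ✓, 3 ✓, 4 ✓, 5 ✓.
At position 6 the labels are {estab} and the next position 7 has {}, so ¬estab ∨ ○syn is false there. This is the first violation.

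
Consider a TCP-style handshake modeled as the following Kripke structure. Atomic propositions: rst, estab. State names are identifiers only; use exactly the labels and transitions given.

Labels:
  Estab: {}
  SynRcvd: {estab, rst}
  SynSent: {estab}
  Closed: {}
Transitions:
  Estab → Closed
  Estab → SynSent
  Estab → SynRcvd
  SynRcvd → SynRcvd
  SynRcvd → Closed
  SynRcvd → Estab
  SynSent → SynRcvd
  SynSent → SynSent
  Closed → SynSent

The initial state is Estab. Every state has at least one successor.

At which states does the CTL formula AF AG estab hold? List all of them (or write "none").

none

States satisfying AG estab: ∅.
States satisfying AF AG estab: ∅.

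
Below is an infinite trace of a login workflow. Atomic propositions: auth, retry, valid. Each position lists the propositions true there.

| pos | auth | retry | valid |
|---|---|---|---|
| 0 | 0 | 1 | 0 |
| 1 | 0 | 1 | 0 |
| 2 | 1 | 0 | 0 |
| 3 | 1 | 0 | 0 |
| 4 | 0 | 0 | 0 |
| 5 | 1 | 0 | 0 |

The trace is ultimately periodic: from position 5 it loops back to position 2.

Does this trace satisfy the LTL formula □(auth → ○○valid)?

auth → ○○valid must hold at every position from 0 onward. It fails at position 2, so □(auth → ○○valid) is false.
Positions where auth holds: 2, 3, 5.
Check ○○valid at each: 2→fails, 3→fails, 5→fails.

Violated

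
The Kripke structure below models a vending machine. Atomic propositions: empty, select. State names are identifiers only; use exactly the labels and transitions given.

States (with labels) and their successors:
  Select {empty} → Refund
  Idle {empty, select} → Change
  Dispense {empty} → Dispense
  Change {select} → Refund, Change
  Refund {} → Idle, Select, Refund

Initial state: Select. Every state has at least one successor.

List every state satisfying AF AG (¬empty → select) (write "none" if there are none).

States satisfying AG (¬empty → select): {Dispense}.
States satisfying AF AG (¬empty → select): {Dispense}.

{Dispense}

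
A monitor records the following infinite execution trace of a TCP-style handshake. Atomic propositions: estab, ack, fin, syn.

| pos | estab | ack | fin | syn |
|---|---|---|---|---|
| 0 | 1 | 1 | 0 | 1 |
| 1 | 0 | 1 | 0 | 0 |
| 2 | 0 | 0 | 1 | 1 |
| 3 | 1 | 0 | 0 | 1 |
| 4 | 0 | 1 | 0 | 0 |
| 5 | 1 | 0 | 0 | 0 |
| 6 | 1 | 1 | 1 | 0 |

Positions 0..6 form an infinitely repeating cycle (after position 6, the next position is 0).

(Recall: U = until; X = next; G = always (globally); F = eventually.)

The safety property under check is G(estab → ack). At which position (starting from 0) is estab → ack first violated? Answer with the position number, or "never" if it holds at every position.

Check estab → ack at each position in order: 0 ✓, 1 ✓, 2 ✓.
At position 3 the labels are {estab, syn}, so estab → ack is false there. This is the first violation.

3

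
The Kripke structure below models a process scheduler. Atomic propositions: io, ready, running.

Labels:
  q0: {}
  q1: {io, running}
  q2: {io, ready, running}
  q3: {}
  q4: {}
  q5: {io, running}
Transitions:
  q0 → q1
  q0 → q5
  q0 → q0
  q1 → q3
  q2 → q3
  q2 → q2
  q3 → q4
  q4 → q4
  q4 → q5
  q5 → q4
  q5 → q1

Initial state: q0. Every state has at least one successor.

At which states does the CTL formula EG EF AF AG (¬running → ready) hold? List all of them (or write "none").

States satisfying EF AF AG (¬running → ready): ∅.
States satisfying EG EF AF AG (¬running → ready): ∅.

none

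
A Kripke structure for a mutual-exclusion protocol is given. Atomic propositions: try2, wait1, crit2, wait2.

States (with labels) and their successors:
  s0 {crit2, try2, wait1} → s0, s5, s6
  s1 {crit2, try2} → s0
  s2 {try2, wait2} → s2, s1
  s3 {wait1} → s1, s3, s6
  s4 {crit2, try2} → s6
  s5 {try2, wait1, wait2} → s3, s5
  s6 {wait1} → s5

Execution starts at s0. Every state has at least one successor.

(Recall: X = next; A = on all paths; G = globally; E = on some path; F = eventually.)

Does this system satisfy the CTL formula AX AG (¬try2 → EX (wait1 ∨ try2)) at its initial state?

Yes

States satisfying AG (¬try2 → EX (wait1 ∨ try2)): {s0, s1, s2, s3, s4, s5, s6}.
States satisfying AX AG (¬try2 → EX (wait1 ∨ try2)): {s0, s1, s2, s3, s4, s5, s6}.
s0 ∈ Sat(AX AG (¬try2 → EX (wait1 ∨ try2))).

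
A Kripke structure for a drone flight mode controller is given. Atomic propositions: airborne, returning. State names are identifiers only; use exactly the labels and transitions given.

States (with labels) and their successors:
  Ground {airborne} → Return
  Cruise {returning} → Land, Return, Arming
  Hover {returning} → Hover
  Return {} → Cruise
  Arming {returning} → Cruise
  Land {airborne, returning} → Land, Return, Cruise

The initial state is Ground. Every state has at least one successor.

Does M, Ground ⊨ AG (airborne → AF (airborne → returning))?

Satisfied

States satisfying airborne → AF (airborne → returning): {Ground, Cruise, Hover, Return, Arming, Land}.
States satisfying AG (airborne → AF (airborne → returning)): {Ground, Cruise, Hover, Return, Arming, Land}.
Every state reachable from Ground satisfies airborne → AF (airborne → returning).
Ground ∈ Sat(AG (airborne → AF (airborne → returning))).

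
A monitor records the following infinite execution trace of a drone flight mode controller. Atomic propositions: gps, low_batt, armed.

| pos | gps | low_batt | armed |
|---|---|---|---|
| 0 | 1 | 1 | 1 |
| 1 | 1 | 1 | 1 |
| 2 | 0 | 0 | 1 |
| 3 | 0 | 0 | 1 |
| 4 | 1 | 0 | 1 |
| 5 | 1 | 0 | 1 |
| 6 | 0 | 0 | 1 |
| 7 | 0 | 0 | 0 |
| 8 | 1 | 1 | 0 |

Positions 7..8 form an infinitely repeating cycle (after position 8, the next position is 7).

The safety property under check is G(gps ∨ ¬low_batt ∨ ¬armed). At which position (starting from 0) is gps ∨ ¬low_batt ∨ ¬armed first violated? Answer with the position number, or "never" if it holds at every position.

gps ∨ ¬low_batt ∨ ¬armed holds at every position 0..8, and those are all the positions the trace ever visits, so the invariant G(gps ∨ ¬low_batt ∨ ¬armed) is never violated.

never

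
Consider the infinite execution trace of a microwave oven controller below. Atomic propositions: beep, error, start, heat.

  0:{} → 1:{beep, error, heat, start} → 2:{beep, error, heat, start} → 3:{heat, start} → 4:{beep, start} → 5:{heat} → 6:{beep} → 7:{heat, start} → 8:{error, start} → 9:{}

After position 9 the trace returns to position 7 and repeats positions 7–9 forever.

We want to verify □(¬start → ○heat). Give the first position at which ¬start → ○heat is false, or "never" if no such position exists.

5

Check ¬start → ○heat at each position in order: 0 ✓, 1 ✓, 2 ✓, 3 ✓, 4 ✓.
At position 5 the labels are {heat} and the next position 6 has {beep}, so ¬start → ○heat is false there. This is the first violation.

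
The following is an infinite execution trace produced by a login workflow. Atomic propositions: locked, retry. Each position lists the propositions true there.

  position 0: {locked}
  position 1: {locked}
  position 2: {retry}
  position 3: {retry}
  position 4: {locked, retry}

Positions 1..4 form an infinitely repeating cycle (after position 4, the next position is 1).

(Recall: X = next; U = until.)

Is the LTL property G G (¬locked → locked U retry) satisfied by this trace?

Holds

G (¬locked → locked U retry) holds at every position 0..4, and those are all positions ever visited, so G G (¬locked → locked U retry) holds.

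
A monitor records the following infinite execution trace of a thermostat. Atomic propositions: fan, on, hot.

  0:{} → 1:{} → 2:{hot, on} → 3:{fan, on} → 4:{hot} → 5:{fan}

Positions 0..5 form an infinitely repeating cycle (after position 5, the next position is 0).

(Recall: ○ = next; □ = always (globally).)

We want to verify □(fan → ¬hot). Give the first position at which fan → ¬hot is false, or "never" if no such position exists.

fan → ¬hot holds at every position 0..5, and those are all the positions the trace ever visits, so the invariant □(fan → ¬hot) is never violated.

never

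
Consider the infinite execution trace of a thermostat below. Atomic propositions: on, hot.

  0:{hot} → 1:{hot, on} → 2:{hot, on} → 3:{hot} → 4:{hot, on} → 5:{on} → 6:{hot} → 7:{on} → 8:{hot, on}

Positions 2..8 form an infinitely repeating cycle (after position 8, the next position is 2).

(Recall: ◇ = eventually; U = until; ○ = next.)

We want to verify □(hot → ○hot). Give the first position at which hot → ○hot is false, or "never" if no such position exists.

4

Check hot → ○hot at each position in order: 0 ✓, 1 ✓, 2 ✓, 3 ✓.
At position 4 the labels are {hot, on} and the next position 5 has {on}, so hot → ○hot is false there. This is the first violation.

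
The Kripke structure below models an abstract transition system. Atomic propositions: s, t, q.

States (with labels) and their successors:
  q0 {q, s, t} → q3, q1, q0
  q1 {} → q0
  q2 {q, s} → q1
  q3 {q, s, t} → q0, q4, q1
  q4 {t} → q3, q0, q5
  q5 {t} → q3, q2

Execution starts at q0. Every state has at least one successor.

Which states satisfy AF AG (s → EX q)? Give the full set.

States satisfying AG (s → EX q): ∅.
States satisfying AF AG (s → EX q): ∅.

none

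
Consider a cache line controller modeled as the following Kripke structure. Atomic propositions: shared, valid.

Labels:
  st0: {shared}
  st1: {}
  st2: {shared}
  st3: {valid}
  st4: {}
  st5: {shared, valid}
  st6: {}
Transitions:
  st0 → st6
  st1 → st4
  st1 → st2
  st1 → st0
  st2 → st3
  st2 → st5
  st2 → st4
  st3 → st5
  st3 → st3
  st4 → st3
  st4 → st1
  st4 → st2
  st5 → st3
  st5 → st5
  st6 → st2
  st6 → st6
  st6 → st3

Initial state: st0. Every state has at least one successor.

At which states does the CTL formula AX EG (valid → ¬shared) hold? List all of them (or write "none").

States satisfying EG (valid → ¬shared): {st0, st1, st2, st3, st4, st6}.
States satisfying AX EG (valid → ¬shared): {st0, st1, st4, st6}.

{st0, st1, st4, st6}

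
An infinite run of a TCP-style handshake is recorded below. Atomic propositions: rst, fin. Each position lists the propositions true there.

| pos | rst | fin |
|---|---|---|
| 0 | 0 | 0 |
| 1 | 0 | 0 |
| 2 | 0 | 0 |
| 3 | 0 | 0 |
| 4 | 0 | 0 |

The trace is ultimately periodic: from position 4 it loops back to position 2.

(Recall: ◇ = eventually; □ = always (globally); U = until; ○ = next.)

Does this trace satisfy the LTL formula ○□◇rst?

The position after 0 is 1; □◇rst is false there.

Violated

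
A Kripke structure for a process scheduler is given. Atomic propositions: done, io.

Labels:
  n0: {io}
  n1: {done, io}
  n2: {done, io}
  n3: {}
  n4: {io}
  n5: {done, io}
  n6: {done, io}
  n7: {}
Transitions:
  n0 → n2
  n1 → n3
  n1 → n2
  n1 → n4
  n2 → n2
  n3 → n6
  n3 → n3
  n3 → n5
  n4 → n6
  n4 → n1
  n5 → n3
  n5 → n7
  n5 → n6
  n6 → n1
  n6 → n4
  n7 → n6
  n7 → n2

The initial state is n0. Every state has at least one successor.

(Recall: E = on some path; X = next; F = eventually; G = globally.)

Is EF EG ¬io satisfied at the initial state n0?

No

States satisfying EG ¬io: {n3}.
States satisfying EF EG ¬io: {n1, n3, n4, n5, n6, n7}.
No suitable path/successor from n0 witnesses the formula.
n0 ∉ Sat(EF EG ¬io).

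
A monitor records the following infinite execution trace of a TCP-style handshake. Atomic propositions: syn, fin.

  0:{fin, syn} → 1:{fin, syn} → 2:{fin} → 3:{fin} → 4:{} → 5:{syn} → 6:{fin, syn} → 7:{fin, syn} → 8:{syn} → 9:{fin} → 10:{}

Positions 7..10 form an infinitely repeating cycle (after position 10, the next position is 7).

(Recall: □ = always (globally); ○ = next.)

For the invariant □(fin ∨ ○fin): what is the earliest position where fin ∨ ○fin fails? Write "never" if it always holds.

Check fin ∨ ○fin at each position in order: 0 ✓, 1 ✓, 2 ✓, 3 ✓.
At position 4 the labels are {} and the next position 5 has {syn}, so fin ∨ ○fin is false there. This is the first violation.

4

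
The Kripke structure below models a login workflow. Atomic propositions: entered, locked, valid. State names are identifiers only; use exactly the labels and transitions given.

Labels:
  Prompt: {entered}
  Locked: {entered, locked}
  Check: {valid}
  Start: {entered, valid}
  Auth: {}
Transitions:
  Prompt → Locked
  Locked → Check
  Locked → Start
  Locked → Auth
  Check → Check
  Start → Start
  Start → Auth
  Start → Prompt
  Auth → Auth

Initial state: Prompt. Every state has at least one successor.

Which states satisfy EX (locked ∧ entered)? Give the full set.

States satisfying locked ∧ entered: {Locked}.
States satisfying EX (locked ∧ entered): {Prompt}.

{Prompt}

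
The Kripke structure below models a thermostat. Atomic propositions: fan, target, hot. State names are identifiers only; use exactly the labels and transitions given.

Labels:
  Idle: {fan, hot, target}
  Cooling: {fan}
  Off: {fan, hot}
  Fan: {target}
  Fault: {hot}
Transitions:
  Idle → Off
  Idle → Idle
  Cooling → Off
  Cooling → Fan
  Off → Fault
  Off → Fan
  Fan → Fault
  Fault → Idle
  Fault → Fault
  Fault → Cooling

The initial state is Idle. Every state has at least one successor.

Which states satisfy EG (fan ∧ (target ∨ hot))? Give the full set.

States satisfying fan ∧ (target ∨ hot): {Idle, Off}.
States satisfying EG (fan ∧ (target ∨ hot)): {Idle}.

{Idle}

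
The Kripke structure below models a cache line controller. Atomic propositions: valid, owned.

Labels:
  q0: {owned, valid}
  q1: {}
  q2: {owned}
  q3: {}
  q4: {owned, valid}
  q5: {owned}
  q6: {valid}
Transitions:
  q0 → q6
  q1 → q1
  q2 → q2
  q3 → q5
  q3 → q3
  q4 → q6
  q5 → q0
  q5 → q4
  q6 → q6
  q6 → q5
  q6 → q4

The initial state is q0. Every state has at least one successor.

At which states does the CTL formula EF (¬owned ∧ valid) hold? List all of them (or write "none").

{q0, q3, q4, q5, q6}

States satisfying ¬owned ∧ valid: {q6}.
States satisfying EF (¬owned ∧ valid): {q0, q3, q4, q5, q6}.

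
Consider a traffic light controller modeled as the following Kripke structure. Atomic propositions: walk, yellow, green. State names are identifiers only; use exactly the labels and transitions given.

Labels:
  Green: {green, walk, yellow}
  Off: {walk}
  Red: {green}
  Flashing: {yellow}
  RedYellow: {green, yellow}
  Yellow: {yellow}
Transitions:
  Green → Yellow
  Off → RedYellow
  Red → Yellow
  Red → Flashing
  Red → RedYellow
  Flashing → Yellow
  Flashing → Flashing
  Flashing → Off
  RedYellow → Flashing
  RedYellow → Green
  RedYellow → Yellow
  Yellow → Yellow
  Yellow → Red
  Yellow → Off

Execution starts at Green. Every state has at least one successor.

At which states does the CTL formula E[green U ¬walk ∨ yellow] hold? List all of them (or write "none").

States satisfying green: {Green, Red, RedYellow}.
States satisfying ¬walk ∨ yellow: {Green, Red, Flashing, RedYellow, Yellow}.
States satisfying E[green U ¬walk ∨ yellow]: {Green, Red, Flashing, RedYellow, Yellow}.

{Green, Red, Flashing, RedYellow, Yellow}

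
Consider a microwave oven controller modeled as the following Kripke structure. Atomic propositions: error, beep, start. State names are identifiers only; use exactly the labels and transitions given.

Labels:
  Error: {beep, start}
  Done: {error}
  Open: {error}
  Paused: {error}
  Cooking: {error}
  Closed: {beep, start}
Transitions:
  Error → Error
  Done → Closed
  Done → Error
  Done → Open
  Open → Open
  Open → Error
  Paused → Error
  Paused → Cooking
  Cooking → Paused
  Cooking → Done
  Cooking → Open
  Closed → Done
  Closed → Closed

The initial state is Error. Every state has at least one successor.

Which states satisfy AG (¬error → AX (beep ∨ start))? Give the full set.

States satisfying ¬error → AX (beep ∨ start): {Error, Done, Open, Paused, Cooking}.
States satisfying AG (¬error → AX (beep ∨ start)): {Error, Open}.

{Error, Open}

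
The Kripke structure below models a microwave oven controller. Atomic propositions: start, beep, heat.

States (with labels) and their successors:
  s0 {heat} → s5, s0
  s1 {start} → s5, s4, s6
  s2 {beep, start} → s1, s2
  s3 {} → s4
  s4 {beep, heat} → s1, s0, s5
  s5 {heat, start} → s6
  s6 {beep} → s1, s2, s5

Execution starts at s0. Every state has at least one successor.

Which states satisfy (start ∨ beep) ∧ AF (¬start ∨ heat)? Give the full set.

States satisfying start ∨ beep: {s1, s2, s4, s5, s6}.
States satisfying ¬start ∨ heat: {s0, s3, s4, s5, s6}.
States satisfying AF (¬start ∨ heat): {s0, s1, s3, s4, s5, s6}.
States satisfying (start ∨ beep) ∧ AF (¬start ∨ heat): {s1, s4, s5, s6}.

{s1, s4, s5, s6}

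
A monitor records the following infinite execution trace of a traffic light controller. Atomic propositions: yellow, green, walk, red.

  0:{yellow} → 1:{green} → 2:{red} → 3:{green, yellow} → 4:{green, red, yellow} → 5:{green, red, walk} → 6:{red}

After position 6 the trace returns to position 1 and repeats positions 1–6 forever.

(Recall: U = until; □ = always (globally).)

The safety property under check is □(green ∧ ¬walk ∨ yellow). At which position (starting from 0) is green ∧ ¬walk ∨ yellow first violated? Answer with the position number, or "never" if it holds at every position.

2

Check green ∧ ¬walk ∨ yellow at each position in order: 0 ✓, 1 ✓.
At position 2 the labels are {red}, so green ∧ ¬walk ∨ yellow is false there. This is the first violation.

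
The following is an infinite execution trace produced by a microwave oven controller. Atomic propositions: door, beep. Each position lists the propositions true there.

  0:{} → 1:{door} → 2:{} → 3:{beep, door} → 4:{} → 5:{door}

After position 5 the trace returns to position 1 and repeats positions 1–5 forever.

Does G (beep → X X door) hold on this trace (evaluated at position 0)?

Holds

beep → X X door holds at every position 0..5, and those are all positions ever visited, so G (beep → X X door) holds.
Positions where beep holds: 3.
Check X X door at each: 3→ok.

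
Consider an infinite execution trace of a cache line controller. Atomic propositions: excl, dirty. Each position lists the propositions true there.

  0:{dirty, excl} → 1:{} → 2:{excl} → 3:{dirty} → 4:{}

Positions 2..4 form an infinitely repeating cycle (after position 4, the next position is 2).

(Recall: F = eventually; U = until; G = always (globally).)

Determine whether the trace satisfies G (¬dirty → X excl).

¬dirty → X excl must hold at every position from 0 onward. It fails at position 2, so G (¬dirty → X excl) is false.
Positions where ¬dirty holds: 1, 2, 4.
Check X excl at each: 1→ok, 2→fails, 4→ok.

Does not hold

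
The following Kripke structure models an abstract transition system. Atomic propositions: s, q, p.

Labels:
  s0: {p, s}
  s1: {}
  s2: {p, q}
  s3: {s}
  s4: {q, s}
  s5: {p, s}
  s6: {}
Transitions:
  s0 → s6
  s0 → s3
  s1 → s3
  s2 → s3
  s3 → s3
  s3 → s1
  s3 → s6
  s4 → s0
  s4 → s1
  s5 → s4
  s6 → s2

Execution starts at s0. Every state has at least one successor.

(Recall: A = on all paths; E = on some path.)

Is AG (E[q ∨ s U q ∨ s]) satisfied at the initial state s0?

Violated

States satisfying E[q ∨ s U q ∨ s]: {s0, s2, s3, s4, s5}.
States satisfying AG (E[q ∨ s U q ∨ s]): ∅.
s1 is reachable from s0 and violates E[q ∨ s U q ∨ s], so AG fails at s0.
s0 ∉ Sat(AG (E[q ∨ s U q ∨ s])).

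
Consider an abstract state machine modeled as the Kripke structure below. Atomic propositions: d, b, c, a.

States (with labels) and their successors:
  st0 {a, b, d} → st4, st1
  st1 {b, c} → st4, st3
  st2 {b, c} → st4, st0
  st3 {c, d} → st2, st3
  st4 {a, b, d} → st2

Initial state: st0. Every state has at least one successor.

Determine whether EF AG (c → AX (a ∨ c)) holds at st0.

States satisfying AG (c → AX (a ∨ c)): {st0, st1, st2, st3, st4}.
States satisfying EF AG (c → AX (a ∨ c)): {st0, st1, st2, st3, st4}.
Some path from st0 reaches a state where AG (c → AX (a ∨ c)) holds.
st0 ∈ Sat(EF AG (c → AX (a ∨ c))).

Holds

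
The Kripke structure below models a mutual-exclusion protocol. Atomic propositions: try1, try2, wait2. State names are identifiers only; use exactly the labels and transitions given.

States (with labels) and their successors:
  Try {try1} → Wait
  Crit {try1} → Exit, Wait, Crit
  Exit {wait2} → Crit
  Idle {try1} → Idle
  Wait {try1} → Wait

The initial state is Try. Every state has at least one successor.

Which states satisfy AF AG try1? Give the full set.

{Try, Idle, Wait}

States satisfying AG try1: {Try, Idle, Wait}.
States satisfying AF AG try1: {Try, Idle, Wait}.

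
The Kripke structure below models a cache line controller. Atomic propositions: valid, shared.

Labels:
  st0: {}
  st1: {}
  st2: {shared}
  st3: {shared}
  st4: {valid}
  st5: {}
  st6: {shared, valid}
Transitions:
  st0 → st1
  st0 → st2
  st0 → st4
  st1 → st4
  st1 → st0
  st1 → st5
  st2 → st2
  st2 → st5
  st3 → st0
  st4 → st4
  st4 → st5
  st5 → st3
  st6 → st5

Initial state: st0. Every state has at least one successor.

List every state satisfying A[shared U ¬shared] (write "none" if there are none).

States satisfying shared: {st2, st3, st6}.
States satisfying ¬shared: {st0, st1, st4, st5}.
States satisfying A[shared U ¬shared]: {st0, st1, st3, st4, st5, st6}.

{st0, st1, st3, st4, st5, st6}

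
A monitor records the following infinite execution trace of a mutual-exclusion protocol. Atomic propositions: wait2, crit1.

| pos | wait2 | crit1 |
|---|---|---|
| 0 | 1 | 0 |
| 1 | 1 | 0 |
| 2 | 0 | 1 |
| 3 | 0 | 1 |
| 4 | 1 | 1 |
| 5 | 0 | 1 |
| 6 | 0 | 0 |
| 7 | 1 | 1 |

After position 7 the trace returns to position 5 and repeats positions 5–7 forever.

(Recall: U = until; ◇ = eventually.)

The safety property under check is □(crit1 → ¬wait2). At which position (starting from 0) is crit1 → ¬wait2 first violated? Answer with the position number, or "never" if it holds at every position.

Check crit1 → ¬wait2 at each position in order: 0 ✓, 1 ✓, 2 ✓, 3 ✓.
At position 4 the labels are {crit1, wait2}, so crit1 → ¬wait2 is false there. This is the first violation.

4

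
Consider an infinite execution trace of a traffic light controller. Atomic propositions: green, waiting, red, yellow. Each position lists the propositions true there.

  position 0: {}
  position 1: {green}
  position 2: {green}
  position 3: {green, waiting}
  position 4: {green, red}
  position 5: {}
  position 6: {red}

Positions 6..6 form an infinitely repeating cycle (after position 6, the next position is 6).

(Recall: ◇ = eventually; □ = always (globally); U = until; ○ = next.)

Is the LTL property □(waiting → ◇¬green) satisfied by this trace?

waiting → ◇¬green holds at every position 0..6, and those are all positions ever visited, so □(waiting → ◇¬green) holds.
Positions where waiting holds: 3.
Check ◇¬green at each: 3→ok.

Satisfied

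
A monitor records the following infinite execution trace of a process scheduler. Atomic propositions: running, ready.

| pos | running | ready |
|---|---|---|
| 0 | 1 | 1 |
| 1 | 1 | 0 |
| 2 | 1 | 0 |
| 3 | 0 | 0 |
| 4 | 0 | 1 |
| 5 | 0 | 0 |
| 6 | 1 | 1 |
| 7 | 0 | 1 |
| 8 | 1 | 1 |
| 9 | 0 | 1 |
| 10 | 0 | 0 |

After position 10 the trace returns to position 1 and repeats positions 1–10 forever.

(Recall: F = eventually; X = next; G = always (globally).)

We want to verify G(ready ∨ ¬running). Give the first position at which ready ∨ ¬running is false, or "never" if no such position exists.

1

Check ready ∨ ¬running at each position in order: 0 ✓.
At position 1 the labels are {running}, so ready ∨ ¬running is false there. This is the first violation.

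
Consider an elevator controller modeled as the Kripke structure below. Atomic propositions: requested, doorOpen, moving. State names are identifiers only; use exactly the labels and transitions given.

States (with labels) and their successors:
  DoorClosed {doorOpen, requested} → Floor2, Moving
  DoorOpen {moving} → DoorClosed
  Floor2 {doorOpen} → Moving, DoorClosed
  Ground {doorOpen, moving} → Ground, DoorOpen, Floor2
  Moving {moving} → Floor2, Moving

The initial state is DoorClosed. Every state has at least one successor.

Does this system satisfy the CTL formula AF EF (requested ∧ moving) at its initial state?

States satisfying EF (requested ∧ moving): ∅.
States satisfying AF EF (requested ∧ moving): ∅.
There is a path from DoorClosed along which EF (requested ∧ moving) never holds.
DoorClosed ∉ Sat(AF EF (requested ∧ moving)).

Does not hold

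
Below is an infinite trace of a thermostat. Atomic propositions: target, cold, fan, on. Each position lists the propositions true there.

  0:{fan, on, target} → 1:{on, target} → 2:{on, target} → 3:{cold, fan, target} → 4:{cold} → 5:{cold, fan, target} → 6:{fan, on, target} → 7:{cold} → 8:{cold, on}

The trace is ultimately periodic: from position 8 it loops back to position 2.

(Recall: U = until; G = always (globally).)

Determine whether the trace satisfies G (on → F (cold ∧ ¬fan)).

Satisfied

on → F (cold ∧ ¬fan) holds at every position 0..8, and those are all positions ever visited, so G (on → F (cold ∧ ¬fan)) holds.
Positions where on holds: 0, 1, 2, 6, 8.
Check F (cold ∧ ¬fan) at each: 0→ok, 1→ok, 2→ok, 6→ok, 8→ok.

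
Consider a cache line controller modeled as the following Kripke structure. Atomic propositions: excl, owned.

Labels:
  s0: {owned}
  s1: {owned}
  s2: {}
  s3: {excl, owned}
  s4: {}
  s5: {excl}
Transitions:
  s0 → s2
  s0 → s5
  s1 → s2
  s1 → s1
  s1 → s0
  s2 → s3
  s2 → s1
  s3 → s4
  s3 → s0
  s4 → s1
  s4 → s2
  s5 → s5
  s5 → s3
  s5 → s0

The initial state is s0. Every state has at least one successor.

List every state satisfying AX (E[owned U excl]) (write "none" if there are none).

{s2, s5}

States satisfying E[owned U excl]: {s0, s1, s3, s5}.
States satisfying AX (E[owned U excl]): {s2, s5}.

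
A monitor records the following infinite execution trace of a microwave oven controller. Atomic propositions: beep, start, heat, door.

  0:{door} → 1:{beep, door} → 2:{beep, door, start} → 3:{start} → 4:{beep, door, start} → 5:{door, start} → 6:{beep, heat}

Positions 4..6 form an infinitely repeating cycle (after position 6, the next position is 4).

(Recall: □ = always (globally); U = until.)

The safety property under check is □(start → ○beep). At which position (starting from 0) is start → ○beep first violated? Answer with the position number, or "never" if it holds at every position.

Check start → ○beep at each position in order: 0 ✓, 1 ✓.
At position 2 the labels are {beep, door, start} and the next position 3 has {start}, so start → ○beep is false there. This is the first violation.

2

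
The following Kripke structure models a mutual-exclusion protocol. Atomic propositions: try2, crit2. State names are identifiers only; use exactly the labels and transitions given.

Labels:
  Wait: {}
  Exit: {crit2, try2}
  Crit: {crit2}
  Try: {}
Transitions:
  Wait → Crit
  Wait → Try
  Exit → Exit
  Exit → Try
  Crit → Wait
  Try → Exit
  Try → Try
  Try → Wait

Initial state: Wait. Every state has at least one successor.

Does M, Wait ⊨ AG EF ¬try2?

Satisfied

States satisfying EF ¬try2: {Wait, Exit, Crit, Try}.
States satisfying AG EF ¬try2: {Wait, Exit, Crit, Try}.
Every state reachable from Wait satisfies EF ¬try2.
Wait ∈ Sat(AG EF ¬try2).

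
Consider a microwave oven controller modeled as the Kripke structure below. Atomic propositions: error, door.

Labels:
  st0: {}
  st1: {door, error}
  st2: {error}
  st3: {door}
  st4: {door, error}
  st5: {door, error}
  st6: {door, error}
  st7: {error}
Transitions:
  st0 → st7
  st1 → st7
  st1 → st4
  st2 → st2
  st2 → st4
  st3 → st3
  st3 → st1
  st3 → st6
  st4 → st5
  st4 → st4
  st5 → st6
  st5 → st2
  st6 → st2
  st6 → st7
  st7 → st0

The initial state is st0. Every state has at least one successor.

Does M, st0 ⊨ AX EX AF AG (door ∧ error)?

Does not hold

States satisfying EX AF AG (door ∧ error): ∅.
States satisfying AX EX AF AG (door ∧ error): ∅.
st0 ∉ Sat(AX EX AF AG (door ∧ error)).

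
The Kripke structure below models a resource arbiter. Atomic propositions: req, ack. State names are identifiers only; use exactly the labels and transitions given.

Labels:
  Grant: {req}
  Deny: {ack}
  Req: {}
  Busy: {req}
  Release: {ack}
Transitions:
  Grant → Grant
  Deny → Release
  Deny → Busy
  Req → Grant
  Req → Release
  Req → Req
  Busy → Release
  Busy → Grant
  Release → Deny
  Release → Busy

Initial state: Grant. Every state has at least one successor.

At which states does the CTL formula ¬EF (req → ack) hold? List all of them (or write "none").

{Grant}

States satisfying req → ack: {Deny, Req, Release}.
States satisfying EF (req → ack): {Deny, Req, Busy, Release}.
States satisfying ¬EF (req → ack): {Grant}.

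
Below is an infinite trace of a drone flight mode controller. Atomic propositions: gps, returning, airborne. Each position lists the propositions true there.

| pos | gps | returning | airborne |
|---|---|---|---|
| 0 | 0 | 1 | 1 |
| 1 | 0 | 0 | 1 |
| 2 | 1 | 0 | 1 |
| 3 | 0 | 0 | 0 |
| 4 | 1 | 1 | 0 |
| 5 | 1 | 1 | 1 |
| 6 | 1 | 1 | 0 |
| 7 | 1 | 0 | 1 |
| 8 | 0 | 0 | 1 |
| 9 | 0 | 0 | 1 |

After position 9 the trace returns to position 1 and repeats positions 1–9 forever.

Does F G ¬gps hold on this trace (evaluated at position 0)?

Violated

G ¬gps is false at every position 0..9, so it never becomes true and F G ¬gps fails.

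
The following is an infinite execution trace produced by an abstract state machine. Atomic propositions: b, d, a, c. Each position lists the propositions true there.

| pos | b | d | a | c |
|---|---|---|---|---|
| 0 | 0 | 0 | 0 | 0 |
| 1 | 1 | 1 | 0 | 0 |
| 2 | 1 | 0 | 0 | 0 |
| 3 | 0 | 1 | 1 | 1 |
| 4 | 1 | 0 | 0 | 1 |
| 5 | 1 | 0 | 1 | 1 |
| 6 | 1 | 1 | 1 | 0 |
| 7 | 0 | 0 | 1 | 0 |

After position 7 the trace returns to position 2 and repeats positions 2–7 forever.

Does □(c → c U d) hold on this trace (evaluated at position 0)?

Yes

c → c U d holds at every position 0..7, and those are all positions ever visited, so □(c → c U d) holds.
Positions where c holds: 3, 4, 5.
Check c U d at each: 3→ok, 4→ok, 5→ok.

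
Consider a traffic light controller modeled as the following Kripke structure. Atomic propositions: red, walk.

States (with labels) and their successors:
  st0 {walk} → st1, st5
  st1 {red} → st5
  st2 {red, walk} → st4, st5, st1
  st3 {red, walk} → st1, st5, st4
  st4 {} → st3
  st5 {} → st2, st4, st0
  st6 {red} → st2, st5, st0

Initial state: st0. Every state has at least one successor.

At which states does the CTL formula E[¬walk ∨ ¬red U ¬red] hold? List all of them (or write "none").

States satisfying ¬walk ∨ ¬red: {st0, st1, st4, st5, st6}.
States satisfying ¬red: {st0, st4, st5}.
States satisfying E[¬walk ∨ ¬red U ¬red]: {st0, st1, st4, st5, st6}.

{st0, st1, st4, st5, st6}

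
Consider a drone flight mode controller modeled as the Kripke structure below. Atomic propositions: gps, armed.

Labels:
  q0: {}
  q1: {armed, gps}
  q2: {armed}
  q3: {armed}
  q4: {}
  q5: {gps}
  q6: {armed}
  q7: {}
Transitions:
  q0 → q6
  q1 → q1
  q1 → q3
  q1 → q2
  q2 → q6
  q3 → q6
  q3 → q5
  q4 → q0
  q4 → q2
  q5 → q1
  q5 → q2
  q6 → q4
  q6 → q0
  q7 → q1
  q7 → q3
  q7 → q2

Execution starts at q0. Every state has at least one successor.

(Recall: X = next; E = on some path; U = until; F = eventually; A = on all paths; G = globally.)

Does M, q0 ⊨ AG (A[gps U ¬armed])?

Does not hold

States satisfying A[gps U ¬armed]: {q0, q4, q5, q7}.
States satisfying AG (A[gps U ¬armed]): ∅.
q2 is reachable from q0 and violates A[gps U ¬armed], so AG fails at q0.
q0 ∉ Sat(AG (A[gps U ¬armed])).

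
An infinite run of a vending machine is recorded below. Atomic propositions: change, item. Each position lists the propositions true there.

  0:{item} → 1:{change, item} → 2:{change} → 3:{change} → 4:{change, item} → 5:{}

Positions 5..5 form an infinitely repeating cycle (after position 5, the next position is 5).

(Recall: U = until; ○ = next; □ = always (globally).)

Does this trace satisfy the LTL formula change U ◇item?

Walking from position 0: ◇item first holds at position 0, and change holds at every earlier position along the way, so change U ◇item holds.

Satisfied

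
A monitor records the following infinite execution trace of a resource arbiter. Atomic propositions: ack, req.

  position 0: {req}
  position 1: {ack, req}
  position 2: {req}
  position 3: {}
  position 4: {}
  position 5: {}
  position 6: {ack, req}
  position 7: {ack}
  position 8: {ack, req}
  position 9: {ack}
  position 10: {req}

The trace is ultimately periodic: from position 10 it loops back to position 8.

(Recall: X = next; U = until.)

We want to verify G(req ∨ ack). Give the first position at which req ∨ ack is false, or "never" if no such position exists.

3

Check req ∨ ack at each position in order: 0 ✓, 1 ✓, 2 ✓.
At position 3 the labels are {}, so req ∨ ack is false there. This is the first violation.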